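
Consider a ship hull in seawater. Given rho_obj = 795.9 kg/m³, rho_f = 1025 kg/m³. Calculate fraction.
Formula: f_{sub} = \frac{\rho_{obj}}{\rho_f}
fraction = 795.9/1025 = 0.7765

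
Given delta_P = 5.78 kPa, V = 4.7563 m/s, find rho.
Formula: V = \sqrt{\frac{2 \Delta P}{\rho}}
Substituting knowns: 4.7563 = √(2·(5.78·1000)/rho)
Solving for rho: rho = 2·(5.78·1000)/4.7563² = 511 kg/m³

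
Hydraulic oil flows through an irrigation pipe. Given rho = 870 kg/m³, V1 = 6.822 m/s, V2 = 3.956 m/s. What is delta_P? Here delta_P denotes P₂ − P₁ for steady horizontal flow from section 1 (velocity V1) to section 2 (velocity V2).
Formula: \Delta P = \frac{1}{2} \rho (V_1^2 - V_2^2)
delta_P = 0.5·870·(6.822² − 3.956²)/1000 = 13.44 kPa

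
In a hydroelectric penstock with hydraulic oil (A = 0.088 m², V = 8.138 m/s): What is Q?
Formula: Q = A V
Q = 0.088·8.138·1000 = 716.1 L/s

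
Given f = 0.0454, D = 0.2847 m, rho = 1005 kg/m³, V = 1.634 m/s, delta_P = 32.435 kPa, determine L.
Formula: \Delta P = f \frac{L}{D} \frac{\rho V^2}{2}
Substituting knowns: 32.435 = 0.0454·(L/0.2847)·0.5·1005·1.634²/1000
Solving for L: L = (32.435·1000)·0.2847/(0.0454·0.5·1005·1.634²) = 151.6 m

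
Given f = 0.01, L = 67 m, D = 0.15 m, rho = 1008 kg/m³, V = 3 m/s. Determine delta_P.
Formula: \Delta P = f \frac{L}{D} \frac{\rho V^2}{2}
delta_P = 0.01·(67/0.15)·0.5·1008·3²/1000 = 20.26 kPa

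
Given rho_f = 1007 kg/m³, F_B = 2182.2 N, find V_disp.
Formula: F_B = \rho_f g V_{disp}
Substituting knowns: 2182.2 = 1007·9.81·V_disp
Solving for V_disp: V_disp = 2182.2/(1007·9.81) = 0.2209 m³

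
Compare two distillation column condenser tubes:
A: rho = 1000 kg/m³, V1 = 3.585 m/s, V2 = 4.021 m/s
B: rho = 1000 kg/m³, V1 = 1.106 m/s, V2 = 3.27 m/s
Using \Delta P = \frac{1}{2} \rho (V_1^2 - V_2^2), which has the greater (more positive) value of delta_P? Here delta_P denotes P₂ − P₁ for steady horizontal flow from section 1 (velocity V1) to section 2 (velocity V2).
delta_P(A) = -1.658 kPa, delta_P(B) = -4.735 kPa. Answer: A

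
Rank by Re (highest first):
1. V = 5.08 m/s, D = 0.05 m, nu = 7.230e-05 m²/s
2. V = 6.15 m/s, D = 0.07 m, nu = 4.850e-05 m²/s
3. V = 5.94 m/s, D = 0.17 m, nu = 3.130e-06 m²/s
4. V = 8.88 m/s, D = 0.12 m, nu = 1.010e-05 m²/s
Case 1: Re = 3513
Case 2: Re = 8876
Case 3: Re = 322620
Case 4: Re = 105505
Ranking (highest first): 3, 4, 2, 1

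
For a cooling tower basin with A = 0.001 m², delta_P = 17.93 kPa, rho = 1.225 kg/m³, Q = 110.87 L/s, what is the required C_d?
Formula: Q = C_d A \sqrt{\frac{2 \Delta P}{\rho}}
Substituting knowns: 110.87 = C_d·0.001·√(2·(17.93·1000)/1.225)·1000
Solving for C_d: C_d = (110.87/1000)/(0.001·√(2·(17.93·1000)/1.225)) = 0.648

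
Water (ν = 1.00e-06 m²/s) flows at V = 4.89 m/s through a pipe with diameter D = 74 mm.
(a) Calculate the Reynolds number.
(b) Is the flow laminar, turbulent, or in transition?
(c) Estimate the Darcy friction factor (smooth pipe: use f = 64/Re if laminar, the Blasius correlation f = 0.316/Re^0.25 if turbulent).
(a) Re = V·D/ν = 4.89·0.074/1.00e-06 = 361860
(b) Flow regime: turbulent (Re > 4000)
(c) Friction factor: f = 0.316/Re^0.25 = 0.316/361860^0.25 = 0.01288 (Blasius is strictly valid for Re ≲ 1e5; used here as the smooth-pipe estimate the problem specifies)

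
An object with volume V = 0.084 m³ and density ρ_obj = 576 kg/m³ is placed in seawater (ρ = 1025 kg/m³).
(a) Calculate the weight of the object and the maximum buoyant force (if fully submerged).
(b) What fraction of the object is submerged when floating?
(a) W=rho_obj*g*V=576*9.81*0.084=474.6 N; F_B(max)=rho*g*V=1025*9.81*0.084=844.6 N
(b) Floating fraction=rho_obj/rho=576/1025=0.562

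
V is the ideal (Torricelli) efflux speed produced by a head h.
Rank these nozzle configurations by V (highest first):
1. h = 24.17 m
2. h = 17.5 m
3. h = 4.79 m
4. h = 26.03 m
Case 1: V = 21.78 m/s
Case 2: V = 18.53 m/s
Case 3: V = 9.694 m/s
Case 4: V = 22.6 m/s
Ranking (highest first): 4, 1, 2, 3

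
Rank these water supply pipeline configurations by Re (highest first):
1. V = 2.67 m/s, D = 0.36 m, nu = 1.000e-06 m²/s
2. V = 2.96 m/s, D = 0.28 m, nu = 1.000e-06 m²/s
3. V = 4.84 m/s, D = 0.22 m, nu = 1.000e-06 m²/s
Case 1: Re = 961200
Case 2: Re = 828800
Case 3: Re = 1.065e+06
Ranking (highest first): 3, 1, 2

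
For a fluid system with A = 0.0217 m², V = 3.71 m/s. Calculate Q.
Formula: Q = A V
Q = 0.0217·3.71·1000 = 80.51 L/s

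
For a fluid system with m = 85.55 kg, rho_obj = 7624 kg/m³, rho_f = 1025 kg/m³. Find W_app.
Formula: W_{app} = mg\left(1 - \frac{\rho_f}{\rho_{obj}}\right)
W_app = 85.55·9.81·(1 − 1025/7624) = 726.4 N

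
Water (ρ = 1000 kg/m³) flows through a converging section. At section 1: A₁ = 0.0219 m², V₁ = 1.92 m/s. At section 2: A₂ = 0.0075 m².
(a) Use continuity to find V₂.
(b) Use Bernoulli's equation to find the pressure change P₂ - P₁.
(a) Continuity: A₁V₁=A₂V₂ -> V₂=A₁V₁/A₂=0.0219*1.92/0.0075=5.61 m/s
(b) Bernoulli: P₂-P₁=0.5*rho*(V₁^2-V₂^2)/1000=0.5*1000*(1.92^2-5.61^2)/1000=-13.89 kPa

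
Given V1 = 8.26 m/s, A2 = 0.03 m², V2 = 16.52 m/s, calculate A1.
Formula: V_2 = \frac{A_1 V_1}{A_2}
Substituting knowns: 16.52 = A1·8.26/0.03
Solving for A1: A1 = 16.52·0.03/8.26 = 0.06 m²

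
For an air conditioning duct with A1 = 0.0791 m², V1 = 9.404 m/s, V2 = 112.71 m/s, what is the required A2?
Formula: V_2 = \frac{A_1 V_1}{A_2}
Substituting knowns: 112.71 = 0.0791·9.404/A2
Solving for A2: A2 = 0.0791·9.404/112.71 = 0.0066 m²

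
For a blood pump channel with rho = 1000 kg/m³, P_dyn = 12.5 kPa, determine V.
Formula: P_{dyn} = \frac{1}{2} \rho V^2
Substituting knowns: 12.5 = 0.5·1000·V²/1000
Solving for V: V = √(2·(12.5·1000)/1000) = 5 m/s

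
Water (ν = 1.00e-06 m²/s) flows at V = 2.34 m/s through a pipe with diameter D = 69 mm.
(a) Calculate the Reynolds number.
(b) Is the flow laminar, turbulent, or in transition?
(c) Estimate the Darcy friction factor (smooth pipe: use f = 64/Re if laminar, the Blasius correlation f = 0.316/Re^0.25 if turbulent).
(a) Re = V·D/ν = 2.34·0.069/1.00e-06 = 161460
(b) Flow regime: turbulent (Re > 4000)
(c) Friction factor: f = 0.316/Re^0.25 = 0.316/161460^0.25 = 0.01576 (Blasius is strictly valid for Re ≲ 1e5; used here as the smooth-pipe estimate the problem specifies)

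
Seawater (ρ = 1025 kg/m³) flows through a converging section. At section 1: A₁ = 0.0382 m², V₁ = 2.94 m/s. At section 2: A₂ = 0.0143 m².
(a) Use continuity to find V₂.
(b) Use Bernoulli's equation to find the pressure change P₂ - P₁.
(a) Continuity: A₁V₁=A₂V₂ -> V₂=A₁V₁/A₂=0.0382*2.94/0.0143=7.85 m/s
(b) Bernoulli: P₂-P₁=0.5*rho*(V₁^2-V₂^2)/1000=0.5*1025*(2.94^2-7.85^2)/1000=-27.15 kPa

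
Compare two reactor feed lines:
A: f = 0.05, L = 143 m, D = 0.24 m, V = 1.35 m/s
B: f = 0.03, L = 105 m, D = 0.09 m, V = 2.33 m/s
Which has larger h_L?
h_L(A) = 2.767 m, h_L(B) = 9.685 m. Answer: B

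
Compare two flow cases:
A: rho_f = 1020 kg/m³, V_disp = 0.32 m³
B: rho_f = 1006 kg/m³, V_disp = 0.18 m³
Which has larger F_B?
F_B(A) = 3202 N, F_B(B) = 1776 N. Answer: A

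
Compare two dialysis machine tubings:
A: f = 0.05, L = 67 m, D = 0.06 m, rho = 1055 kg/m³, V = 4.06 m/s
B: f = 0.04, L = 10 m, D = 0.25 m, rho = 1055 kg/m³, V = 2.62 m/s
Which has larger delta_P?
delta_P(A) = 485.5 kPa, delta_P(B) = 5.794 kPa. Answer: A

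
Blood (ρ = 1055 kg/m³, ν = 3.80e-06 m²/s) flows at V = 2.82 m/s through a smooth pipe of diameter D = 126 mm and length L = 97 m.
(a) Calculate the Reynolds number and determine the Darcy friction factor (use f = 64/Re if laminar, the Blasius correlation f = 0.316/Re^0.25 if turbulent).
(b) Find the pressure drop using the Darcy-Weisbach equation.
(a) Re = V·D/ν = 2.82·0.126/3.80e-06 = 93505 → turbulent (Re > 4000); f = 0.316/Re^0.25 = 0.316/93505^0.25 = 0.018071
(b) Darcy-Weisbach: ΔP = f·(L/D)·½ρV²/1000 = 0.018071·(97/0.126)·½·1055·2.82²/1000 = 58.36 kPa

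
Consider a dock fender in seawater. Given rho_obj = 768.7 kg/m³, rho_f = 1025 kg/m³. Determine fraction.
Formula: f_{sub} = \frac{\rho_{obj}}{\rho_f}
fraction = 768.7/1025 = 0.75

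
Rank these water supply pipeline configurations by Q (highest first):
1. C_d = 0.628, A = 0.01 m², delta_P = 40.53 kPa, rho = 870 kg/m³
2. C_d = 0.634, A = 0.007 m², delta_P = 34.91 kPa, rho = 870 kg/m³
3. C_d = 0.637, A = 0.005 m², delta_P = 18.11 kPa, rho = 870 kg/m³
Case 1: Q = 60.62 L/s
Case 2: Q = 39.76 L/s
Case 3: Q = 20.55 L/s
Ranking (highest first): 1, 2, 3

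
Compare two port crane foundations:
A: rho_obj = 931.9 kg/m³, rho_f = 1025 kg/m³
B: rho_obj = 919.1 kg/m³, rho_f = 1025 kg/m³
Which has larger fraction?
fraction(A) = 0.9092, fraction(B) = 0.8967. Answer: A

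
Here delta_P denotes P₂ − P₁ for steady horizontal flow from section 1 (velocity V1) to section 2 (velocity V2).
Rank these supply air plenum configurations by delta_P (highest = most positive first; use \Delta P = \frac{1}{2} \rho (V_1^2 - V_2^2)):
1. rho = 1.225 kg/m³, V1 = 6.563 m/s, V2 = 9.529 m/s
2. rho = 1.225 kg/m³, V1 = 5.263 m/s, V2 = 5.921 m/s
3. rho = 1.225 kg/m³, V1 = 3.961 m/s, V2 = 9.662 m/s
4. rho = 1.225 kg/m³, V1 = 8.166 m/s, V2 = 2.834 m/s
Case 1: delta_P = -0.02923 kPa
Case 2: delta_P = -0.004507 kPa
Case 3: delta_P = -0.04757 kPa
Case 4: delta_P = 0.03592 kPa
Ranking (highest first): 4, 2, 1, 3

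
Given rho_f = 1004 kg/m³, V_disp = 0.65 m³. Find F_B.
Formula: F_B = \rho_f g V_{disp}
F_B = 1004·9.81·0.65 = 6402 N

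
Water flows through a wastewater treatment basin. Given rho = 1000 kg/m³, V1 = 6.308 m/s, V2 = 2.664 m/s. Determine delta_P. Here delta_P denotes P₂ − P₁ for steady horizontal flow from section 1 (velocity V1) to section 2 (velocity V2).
Formula: \Delta P = \frac{1}{2} \rho (V_1^2 - V_2^2)
delta_P = 0.5·1000·(6.308² − 2.664²)/1000 = 16.35 kPa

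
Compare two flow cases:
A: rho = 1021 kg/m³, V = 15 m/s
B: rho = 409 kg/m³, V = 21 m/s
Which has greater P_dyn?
P_dyn(A) = 114.9 kPa, P_dyn(B) = 90.18 kPa. Answer: A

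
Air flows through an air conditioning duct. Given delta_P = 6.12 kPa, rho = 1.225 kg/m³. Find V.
Formula: V = \sqrt{\frac{2 \Delta P}{\rho}}
V = √(2·(6.12·1000)/1.225) = 99.96 m/s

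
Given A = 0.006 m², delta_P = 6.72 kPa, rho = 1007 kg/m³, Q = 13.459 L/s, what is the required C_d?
Formula: Q = C_d A \sqrt{\frac{2 \Delta P}{\rho}}
Substituting knowns: 13.459 = C_d·0.006·√(2·(6.72·1000)/1007)·1000
Solving for C_d: C_d = (13.459/1000)/(0.006·√(2·(6.72·1000)/1007)) = 0.614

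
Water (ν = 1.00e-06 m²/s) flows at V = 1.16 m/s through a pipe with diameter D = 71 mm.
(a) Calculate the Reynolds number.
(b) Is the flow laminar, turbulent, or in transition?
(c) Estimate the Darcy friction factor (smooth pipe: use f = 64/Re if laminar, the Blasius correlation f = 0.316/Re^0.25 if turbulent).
(a) Re = V·D/ν = 1.16·0.071/1.00e-06 = 82360
(b) Flow regime: turbulent (Re > 4000)
(c) Friction factor: f = 0.316/Re^0.25 = 0.316/82360^0.25 = 0.01865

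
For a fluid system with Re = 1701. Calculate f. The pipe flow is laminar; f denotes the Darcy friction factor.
Formula: f = \frac{64}{Re}
f = 64/1701 = 0.03762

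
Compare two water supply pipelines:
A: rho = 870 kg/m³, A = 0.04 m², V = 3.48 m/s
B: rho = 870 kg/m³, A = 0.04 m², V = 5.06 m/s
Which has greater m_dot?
m_dot(A) = 121.1 kg/s, m_dot(B) = 176.1 kg/s. Answer: B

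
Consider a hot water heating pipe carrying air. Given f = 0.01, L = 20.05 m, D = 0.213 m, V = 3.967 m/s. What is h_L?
Formula: h_L = f \frac{L}{D} \frac{V^2}{2g}
h_L = 0.01·(20.05/0.213)·3.967²/(2·9.81) = 0.755 m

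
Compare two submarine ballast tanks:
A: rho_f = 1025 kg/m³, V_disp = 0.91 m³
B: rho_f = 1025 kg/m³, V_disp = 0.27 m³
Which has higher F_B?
F_B(A) = 9150 N, F_B(B) = 2715 N. Answer: A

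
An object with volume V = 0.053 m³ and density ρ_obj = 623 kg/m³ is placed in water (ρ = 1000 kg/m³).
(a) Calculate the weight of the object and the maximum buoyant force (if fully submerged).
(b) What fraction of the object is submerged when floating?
(a) W=rho_obj*g*V=623*9.81*0.053=323.9 N; F_B(max)=rho*g*V=1000*9.81*0.053=519.9 N
(b) Floating fraction=rho_obj/rho=623/1000=0.623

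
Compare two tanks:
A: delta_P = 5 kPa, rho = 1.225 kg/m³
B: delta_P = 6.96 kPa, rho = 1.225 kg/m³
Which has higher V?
V(A) = 90.35 m/s, V(B) = 106.6 m/s. Answer: B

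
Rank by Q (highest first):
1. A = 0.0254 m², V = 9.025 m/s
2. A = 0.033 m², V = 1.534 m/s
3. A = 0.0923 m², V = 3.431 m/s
Case 1: Q = 229.2 L/s
Case 2: Q = 50.62 L/s
Case 3: Q = 316.7 L/s
Ranking (highest first): 3, 1, 2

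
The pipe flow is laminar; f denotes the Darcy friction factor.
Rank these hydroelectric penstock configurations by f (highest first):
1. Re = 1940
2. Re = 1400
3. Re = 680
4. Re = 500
Case 1: f = 0.03299
Case 2: f = 0.04571
Case 3: f = 0.09412
Case 4: f = 0.128
Ranking (highest first): 4, 3, 2, 1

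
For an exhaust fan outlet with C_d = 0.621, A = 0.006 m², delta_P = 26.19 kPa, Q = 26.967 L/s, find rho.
Formula: Q = C_d A \sqrt{\frac{2 \Delta P}{\rho}}
Substituting knowns: 26.967 = 0.621·0.006·√(2·(26.19·1000)/rho)·1000
Solving for rho: rho = 2·(26.19·1000)/((26.967/1000)/(0.621·0.006))² = 1000 kg/m³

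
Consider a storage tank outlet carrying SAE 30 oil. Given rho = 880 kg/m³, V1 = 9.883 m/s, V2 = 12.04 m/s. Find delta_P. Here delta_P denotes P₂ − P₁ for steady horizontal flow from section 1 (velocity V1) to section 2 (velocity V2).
Formula: \Delta P = \frac{1}{2} \rho (V_1^2 - V_2^2)
delta_P = 0.5·880·(9.883² − 12.04²)/1000 = -20.81 kPa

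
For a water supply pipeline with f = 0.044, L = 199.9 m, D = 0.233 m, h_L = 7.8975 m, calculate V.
Formula: h_L = f \frac{L}{D} \frac{V^2}{2g}
Substituting knowns: 7.8975 = 0.044·(199.9/0.233)·V²/(2·9.81)
Solving for V: V = √(7.8975·2·9.81/(0.044·(199.9/0.233))) = 2.026 m/s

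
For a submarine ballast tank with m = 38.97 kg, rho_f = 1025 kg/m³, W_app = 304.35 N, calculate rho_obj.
Formula: W_{app} = mg\left(1 - \frac{\rho_f}{\rho_{obj}}\right)
Substituting knowns: 304.35 = 38.97·9.81·(1 − 1025/rho_obj)
Solving for rho_obj: rho_obj = 1025/(1 − 304.35/(38.97·9.81)) = 5027 kg/m³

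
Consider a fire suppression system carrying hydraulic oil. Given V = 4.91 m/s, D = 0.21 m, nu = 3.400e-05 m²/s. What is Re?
Formula: Re = \frac{V D}{\nu}
Re = 4.91·0.21/3.400e-05 = 30326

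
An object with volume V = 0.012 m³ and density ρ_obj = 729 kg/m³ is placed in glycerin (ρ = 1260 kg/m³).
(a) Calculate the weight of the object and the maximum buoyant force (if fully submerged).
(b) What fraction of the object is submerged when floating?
(a) W=rho_obj*g*V=729*9.81*0.012=85.8 N; F_B(max)=rho*g*V=1260*9.81*0.012=148.3 N
(b) Floating fraction=rho_obj/rho=729/1260=0.579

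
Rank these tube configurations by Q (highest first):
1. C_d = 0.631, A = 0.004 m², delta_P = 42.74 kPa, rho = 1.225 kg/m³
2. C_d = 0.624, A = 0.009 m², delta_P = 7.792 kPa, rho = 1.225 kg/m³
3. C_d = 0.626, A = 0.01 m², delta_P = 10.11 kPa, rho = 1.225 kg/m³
Case 1: Q = 666.7 L/s
Case 2: Q = 633.4 L/s
Case 3: Q = 804.3 L/s
Ranking (highest first): 3, 1, 2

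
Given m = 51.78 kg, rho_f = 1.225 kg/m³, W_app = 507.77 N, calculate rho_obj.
Formula: W_{app} = mg\left(1 - \frac{\rho_f}{\rho_{obj}}\right)
Substituting knowns: 507.77 = 51.78·9.81·(1 − 1.225/rho_obj)
Solving for rho_obj: rho_obj = 1.225/(1 − 507.77/(51.78·9.81)) = 3244 kg/m³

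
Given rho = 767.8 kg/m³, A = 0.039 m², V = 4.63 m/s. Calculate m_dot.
Formula: \dot{m} = \rho A V
m_dot = 767.8·0.039·4.63 = 138.6 kg/s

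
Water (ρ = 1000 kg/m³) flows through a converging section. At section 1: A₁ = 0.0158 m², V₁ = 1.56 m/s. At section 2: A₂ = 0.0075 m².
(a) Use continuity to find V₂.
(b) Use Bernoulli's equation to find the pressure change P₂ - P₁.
(a) Continuity: A₁V₁=A₂V₂ -> V₂=A₁V₁/A₂=0.0158*1.56/0.0075=3.29 m/s
(b) Bernoulli: P₂-P₁=0.5*rho*(V₁^2-V₂^2)/1000=0.5*1000*(1.56^2-3.29^2)/1000=-4.195 kPa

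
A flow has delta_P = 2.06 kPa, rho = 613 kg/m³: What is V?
Formula: V = \sqrt{\frac{2 \Delta P}{\rho}}
V = √(2·(2.06·1000)/613) = 2.592 m/s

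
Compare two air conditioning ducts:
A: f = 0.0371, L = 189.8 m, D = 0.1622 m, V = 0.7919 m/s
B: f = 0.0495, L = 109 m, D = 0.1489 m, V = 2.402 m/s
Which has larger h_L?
h_L(A) = 1.388 m, h_L(B) = 10.66 m. Answer: B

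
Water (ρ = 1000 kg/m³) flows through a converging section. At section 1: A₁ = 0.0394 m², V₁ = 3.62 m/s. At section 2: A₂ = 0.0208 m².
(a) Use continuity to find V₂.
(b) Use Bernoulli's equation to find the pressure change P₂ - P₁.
(a) Continuity: A₁V₁=A₂V₂ -> V₂=A₁V₁/A₂=0.0394*3.62/0.0208=6.86 m/s
(b) Bernoulli: P₂-P₁=0.5*rho*(V₁^2-V₂^2)/1000=0.5*1000*(3.62^2-6.86^2)/1000=-16.98 kPa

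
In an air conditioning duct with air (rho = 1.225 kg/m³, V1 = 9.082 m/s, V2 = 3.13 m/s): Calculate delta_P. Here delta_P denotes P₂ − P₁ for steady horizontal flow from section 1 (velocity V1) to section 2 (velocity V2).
Formula: \Delta P = \frac{1}{2} \rho (V_1^2 - V_2^2)
delta_P = 0.5·1.225·(9.082² − 3.13²)/1000 = 0.04452 kPa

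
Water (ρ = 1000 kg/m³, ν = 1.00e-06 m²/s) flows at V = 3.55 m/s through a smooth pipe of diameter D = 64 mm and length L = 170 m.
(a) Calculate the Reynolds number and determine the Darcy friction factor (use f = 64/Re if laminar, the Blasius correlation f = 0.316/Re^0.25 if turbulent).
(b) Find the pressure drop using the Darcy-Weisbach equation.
(a) Re = V·D/ν = 3.55·0.064/1.00e-06 = 227200 → turbulent (Re > 4000); f = 0.316/Re^0.25 = 0.316/227200^0.25 = 0.014474 (Blasius is strictly valid for Re ≲ 1e5; used here as the smooth-pipe estimate the problem specifies)
(b) Darcy-Weisbach: ΔP = f·(L/D)·½ρV²/1000 = 0.014474·(170/0.064)·½·1000·3.55²/1000 = 242.3 kPa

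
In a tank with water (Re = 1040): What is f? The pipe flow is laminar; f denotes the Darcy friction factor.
Formula: f = \frac{64}{Re}
f = 64/1040 = 0.06154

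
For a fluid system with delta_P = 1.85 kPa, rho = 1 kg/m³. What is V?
Formula: V = \sqrt{\frac{2 \Delta P}{\rho}}
V = √(2·(1.85·1000)/1) = 60.83 m/s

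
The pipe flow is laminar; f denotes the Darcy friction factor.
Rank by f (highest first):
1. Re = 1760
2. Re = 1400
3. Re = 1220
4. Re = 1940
Case 1: f = 0.03636
Case 2: f = 0.04571
Case 3: f = 0.05246
Case 4: f = 0.03299
Ranking (highest first): 3, 2, 1, 4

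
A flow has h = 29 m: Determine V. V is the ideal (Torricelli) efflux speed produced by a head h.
Formula: V = \sqrt{2 g h}
V = √(2·9.81·29) = 23.85 m/s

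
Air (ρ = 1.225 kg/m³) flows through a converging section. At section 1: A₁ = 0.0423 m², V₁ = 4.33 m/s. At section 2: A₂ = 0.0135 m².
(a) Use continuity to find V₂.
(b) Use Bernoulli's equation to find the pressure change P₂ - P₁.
(a) Continuity: A₁V₁=A₂V₂ -> V₂=A₁V₁/A₂=0.0423*4.33/0.0135=13.57 m/s
(b) Bernoulli: P₂-P₁=0.5*rho*(V₁^2-V₂^2)/1000=0.5*1.225*(4.33^2-13.57^2)/1000=-0.1013 kPa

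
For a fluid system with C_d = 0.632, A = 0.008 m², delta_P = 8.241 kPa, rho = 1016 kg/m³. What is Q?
Formula: Q = C_d A \sqrt{\frac{2 \Delta P}{\rho}}
Q = 0.632·0.008·√(2·(8.241·1000)/1016)·1000 = 20.36 L/s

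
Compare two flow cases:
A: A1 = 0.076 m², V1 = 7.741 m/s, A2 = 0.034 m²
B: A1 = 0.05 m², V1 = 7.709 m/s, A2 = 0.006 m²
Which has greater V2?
V2(A) = 17.3 m/s, V2(B) = 64.24 m/s. Answer: B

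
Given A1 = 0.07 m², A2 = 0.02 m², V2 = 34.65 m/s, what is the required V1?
Formula: V_2 = \frac{A_1 V_1}{A_2}
Substituting knowns: 34.65 = 0.07·V1/0.02
Solving for V1: V1 = 34.65·0.02/0.07 = 9.9 m/s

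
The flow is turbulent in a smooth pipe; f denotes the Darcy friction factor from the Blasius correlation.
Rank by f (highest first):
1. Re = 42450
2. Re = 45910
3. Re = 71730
Case 1: f = 0.02201
Case 2: f = 0.02159
Case 3: f = 0.01931
Ranking (highest first): 1, 2, 3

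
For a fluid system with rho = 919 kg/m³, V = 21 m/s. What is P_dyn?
Formula: P_{dyn} = \frac{1}{2} \rho V^2
P_dyn = 0.5·919·21²/1000 = 202.6 kPa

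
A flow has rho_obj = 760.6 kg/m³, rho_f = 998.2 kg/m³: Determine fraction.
Formula: f_{sub} = \frac{\rho_{obj}}{\rho_f}
fraction = 760.6/998.2 = 0.762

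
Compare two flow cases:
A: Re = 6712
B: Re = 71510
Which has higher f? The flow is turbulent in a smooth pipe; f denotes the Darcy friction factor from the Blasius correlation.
f(A) = 0.03491, f(B) = 0.01932. Answer: A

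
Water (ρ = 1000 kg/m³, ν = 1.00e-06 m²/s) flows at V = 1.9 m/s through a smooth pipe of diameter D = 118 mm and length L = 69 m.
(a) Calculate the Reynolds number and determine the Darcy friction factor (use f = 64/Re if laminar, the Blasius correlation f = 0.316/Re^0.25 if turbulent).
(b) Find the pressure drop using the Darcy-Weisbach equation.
(a) Re = V·D/ν = 1.9·0.118/1.00e-06 = 224200 → turbulent (Re > 4000); f = 0.316/Re^0.25 = 0.316/224200^0.25 = 0.014522 (Blasius is strictly valid for Re ≲ 1e5; used here as the smooth-pipe estimate the problem specifies)
(b) Darcy-Weisbach: ΔP = f·(L/D)·½ρV²/1000 = 0.014522·(69/0.118)·½·1000·1.9²/1000 = 15.33 kPa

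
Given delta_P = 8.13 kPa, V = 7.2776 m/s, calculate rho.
Formula: V = \sqrt{\frac{2 \Delta P}{\rho}}
Substituting knowns: 7.2776 = √(2·(8.13·1000)/rho)
Solving for rho: rho = 2·(8.13·1000)/7.2776² = 307 kg/m³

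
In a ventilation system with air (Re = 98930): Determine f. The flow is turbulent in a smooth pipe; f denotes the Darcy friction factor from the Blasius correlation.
Formula: f = \frac{0.316}{Re^{0.25}}
f = 0.316/98930^0.25 = 0.01782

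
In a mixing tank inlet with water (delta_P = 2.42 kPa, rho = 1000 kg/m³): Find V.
Formula: V = \sqrt{\frac{2 \Delta P}{\rho}}
V = √(2·(2.42·1000)/1000) = 2.2 m/s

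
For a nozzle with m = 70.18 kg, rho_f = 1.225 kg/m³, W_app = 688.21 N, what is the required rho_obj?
Formula: W_{app} = mg\left(1 - \frac{\rho_f}{\rho_{obj}}\right)
Substituting knowns: 688.21 = 70.18·9.81·(1 − 1.225/rho_obj)
Solving for rho_obj: rho_obj = 1.225/(1 − 688.21/(70.18·9.81)) = 3297 kg/m³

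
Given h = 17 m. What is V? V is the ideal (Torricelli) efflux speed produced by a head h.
Formula: V = \sqrt{2 g h}
V = √(2·9.81·17) = 18.26 m/s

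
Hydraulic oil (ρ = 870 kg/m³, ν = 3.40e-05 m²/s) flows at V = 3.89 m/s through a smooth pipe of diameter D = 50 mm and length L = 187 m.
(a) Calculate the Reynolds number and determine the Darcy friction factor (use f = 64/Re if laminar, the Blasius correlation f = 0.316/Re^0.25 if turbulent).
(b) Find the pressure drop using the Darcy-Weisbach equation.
(a) Re = V·D/ν = 3.89·0.05/3.40e-05 = 5720.6 → turbulent (Re > 4000); f = 0.316/Re^0.25 = 0.316/5720.6^0.25 = 0.036335
(b) Darcy-Weisbach: ΔP = f·(L/D)·½ρV²/1000 = 0.036335·(187/0.050)·½·870·3.89²/1000 = 894.5 kPa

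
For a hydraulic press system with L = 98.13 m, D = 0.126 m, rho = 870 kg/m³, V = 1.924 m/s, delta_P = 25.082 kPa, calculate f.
Formula: \Delta P = f \frac{L}{D} \frac{\rho V^2}{2}
Substituting knowns: 25.082 = f·(98.13/0.126)·0.5·870·1.924²/1000
Solving for f: f = (25.082·1000)/((98.13/0.126)·0.5·870·1.924²) = 0.02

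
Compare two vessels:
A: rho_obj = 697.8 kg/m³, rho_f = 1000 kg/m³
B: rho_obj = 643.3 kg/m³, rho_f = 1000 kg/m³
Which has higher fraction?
fraction(A) = 0.6978, fraction(B) = 0.6433. Answer: A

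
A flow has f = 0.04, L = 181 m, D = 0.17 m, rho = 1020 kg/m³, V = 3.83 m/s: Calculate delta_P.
Formula: \Delta P = f \frac{L}{D} \frac{\rho V^2}{2}
delta_P = 0.04·(181/0.17)·0.5·1020·3.83²/1000 = 318.6 kPa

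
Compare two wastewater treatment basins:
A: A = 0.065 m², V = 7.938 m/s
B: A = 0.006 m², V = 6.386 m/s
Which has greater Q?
Q(A) = 516 L/s, Q(B) = 38.32 L/s. Answer: A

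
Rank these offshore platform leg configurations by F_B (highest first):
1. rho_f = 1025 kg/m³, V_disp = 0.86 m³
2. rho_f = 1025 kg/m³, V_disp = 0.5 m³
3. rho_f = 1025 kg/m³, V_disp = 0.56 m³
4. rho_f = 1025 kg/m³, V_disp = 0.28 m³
Case 1: F_B = 8648 N
Case 2: F_B = 5028 N
Case 3: F_B = 5631 N
Case 4: F_B = 2815 N
Ranking (highest first): 1, 3, 2, 4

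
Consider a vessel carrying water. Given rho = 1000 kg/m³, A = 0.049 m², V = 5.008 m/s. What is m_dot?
Formula: \dot{m} = \rho A V
m_dot = 1000·0.049·5.008 = 245.4 kg/s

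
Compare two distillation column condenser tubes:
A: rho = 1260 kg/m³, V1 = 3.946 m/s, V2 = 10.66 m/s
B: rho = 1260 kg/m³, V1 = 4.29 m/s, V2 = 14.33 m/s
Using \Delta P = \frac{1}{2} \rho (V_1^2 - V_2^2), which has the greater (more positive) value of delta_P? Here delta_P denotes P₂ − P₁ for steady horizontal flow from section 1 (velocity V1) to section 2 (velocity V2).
delta_P(A) = -61.78 kPa, delta_P(B) = -117.8 kPa. Answer: A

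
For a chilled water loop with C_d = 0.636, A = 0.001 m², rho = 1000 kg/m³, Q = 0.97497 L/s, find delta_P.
Formula: Q = C_d A \sqrt{\frac{2 \Delta P}{\rho}}
Substituting knowns: 0.97497 = 0.636·0.001·√(2·(delta_P·1000)/1000)·1000
Solving for delta_P: delta_P = ((0.97497/1000)/(0.636·0.001))²·1000/2/1000 = 1.175 kPa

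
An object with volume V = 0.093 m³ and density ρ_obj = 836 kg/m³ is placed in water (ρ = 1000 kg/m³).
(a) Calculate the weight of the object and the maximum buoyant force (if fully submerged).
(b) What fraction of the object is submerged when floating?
(a) W=rho_obj*g*V=836*9.81*0.093=762.7 N; F_B(max)=rho*g*V=1000*9.81*0.093=912.3 N
(b) Floating fraction=rho_obj/rho=836/1000=0.836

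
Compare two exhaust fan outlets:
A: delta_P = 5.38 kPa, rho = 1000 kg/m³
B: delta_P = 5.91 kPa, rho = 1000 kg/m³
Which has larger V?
V(A) = 3.28 m/s, V(B) = 3.438 m/s. Answer: B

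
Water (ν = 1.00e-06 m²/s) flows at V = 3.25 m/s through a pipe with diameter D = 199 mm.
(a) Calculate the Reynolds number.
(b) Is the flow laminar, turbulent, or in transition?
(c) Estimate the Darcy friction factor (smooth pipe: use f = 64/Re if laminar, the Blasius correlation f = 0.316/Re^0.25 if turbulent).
(a) Re = V·D/ν = 3.25·0.199/1.00e-06 = 646750
(b) Flow regime: turbulent (Re > 4000)
(c) Friction factor: f = 0.316/Re^0.25 = 0.316/646750^0.25 = 0.01114 (Blasius is strictly valid for Re ≲ 1e5; used here as the smooth-pipe estimate the problem specifies)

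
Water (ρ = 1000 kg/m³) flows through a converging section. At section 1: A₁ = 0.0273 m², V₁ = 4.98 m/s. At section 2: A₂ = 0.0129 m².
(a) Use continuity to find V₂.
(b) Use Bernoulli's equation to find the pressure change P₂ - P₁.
(a) Continuity: A₁V₁=A₂V₂ -> V₂=A₁V₁/A₂=0.0273*4.98/0.0129=10.54 m/s
(b) Bernoulli: P₂-P₁=0.5*rho*(V₁^2-V₂^2)/1000=0.5*1000*(4.98^2-10.54^2)/1000=-43.15 kPa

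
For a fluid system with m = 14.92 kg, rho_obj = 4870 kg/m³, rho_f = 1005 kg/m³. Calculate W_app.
Formula: W_{app} = mg\left(1 - \frac{\rho_f}{\rho_{obj}}\right)
W_app = 14.92·9.81·(1 − 1005/4870) = 116.2 N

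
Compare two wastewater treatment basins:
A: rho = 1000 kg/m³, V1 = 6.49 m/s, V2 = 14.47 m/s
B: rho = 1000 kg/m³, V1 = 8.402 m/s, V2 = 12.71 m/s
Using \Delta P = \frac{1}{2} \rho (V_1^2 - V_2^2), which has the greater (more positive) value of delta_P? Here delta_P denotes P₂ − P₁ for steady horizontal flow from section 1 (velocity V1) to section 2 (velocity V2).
delta_P(A) = -83.63 kPa, delta_P(B) = -45.48 kPa. Answer: B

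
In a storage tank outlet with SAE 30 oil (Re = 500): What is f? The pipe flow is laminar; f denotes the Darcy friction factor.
Formula: f = \frac{64}{Re}
f = 64/500 = 0.128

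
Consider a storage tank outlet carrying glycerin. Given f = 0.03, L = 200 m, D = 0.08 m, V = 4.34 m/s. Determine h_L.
Formula: h_L = f \frac{L}{D} \frac{V^2}{2g}
h_L = 0.03·(200/0.08)·4.34²/(2·9.81) = 72 m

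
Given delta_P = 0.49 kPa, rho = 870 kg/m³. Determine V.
Formula: V = \sqrt{\frac{2 \Delta P}{\rho}}
V = √(2·(0.49·1000)/870) = 1.061 m/s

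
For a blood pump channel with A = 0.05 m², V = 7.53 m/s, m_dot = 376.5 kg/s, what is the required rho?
Formula: \dot{m} = \rho A V
Substituting knowns: 376.5 = rho·0.05·7.53
Solving for rho: rho = 376.5/(0.05·7.53) = 1000 kg/m³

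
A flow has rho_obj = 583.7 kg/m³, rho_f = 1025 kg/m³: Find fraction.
Formula: f_{sub} = \frac{\rho_{obj}}{\rho_f}
fraction = 583.7/1025 = 0.5695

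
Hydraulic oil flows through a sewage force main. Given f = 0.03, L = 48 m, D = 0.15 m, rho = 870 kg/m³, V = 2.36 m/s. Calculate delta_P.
Formula: \Delta P = f \frac{L}{D} \frac{\rho V^2}{2}
delta_P = 0.03·(48/0.15)·0.5·870·2.36²/1000 = 23.26 kPa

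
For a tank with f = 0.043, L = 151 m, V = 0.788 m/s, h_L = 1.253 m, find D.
Formula: h_L = f \frac{L}{D} \frac{V^2}{2g}
Substituting knowns: 1.253 = 0.043·(151/D)·0.788²/(2·9.81)
Solving for D: D = 0.043·151·0.788²/(2·9.81·1.253) = 0.164 m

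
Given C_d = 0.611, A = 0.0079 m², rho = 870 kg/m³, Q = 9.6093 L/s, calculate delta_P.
Formula: Q = C_d A \sqrt{\frac{2 \Delta P}{\rho}}
Substituting knowns: 9.6093 = 0.611·0.0079·√(2·(delta_P·1000)/870)·1000
Solving for delta_P: delta_P = ((9.6093/1000)/(0.611·0.0079))²·870/2/1000 = 1.724 kPa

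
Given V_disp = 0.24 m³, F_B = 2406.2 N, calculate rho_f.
Formula: F_B = \rho_f g V_{disp}
Substituting knowns: 2406.2 = rho_f·9.81·0.24
Solving for rho_f: rho_f = 2406.2/(9.81·0.24) = 1022 kg/m³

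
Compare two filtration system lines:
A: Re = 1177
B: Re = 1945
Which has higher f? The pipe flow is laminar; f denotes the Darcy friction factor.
f(A) = 0.05438, f(B) = 0.0329. Answer: A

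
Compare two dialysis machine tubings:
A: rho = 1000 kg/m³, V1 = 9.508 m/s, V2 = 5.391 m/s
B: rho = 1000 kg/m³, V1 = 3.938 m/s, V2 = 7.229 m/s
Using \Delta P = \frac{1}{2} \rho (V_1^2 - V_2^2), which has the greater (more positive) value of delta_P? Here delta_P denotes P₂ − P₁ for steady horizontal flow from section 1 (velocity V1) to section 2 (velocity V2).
delta_P(A) = 30.67 kPa, delta_P(B) = -18.38 kPa. Answer: A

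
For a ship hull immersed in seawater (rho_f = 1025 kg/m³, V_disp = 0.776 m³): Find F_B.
Formula: F_B = \rho_f g V_{disp}
F_B = 1025·9.81·0.776 = 7803 N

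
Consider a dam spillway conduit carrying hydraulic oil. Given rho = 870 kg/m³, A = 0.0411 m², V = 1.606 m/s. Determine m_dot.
Formula: \dot{m} = \rho A V
m_dot = 870·0.0411·1.606 = 57.43 kg/s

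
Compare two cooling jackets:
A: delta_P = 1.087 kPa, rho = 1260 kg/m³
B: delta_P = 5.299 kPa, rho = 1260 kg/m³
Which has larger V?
V(A) = 1.314 m/s, V(B) = 2.9 m/s. Answer: B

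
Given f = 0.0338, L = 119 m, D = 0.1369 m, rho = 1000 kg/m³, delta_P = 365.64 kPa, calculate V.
Formula: \Delta P = f \frac{L}{D} \frac{\rho V^2}{2}
Substituting knowns: 365.64 = 0.0338·(119/0.1369)·0.5·1000·V²/1000
Solving for V: V = √((365.64·1000)/(0.0338·(119/0.1369)·0.5·1000)) = 4.989 m/s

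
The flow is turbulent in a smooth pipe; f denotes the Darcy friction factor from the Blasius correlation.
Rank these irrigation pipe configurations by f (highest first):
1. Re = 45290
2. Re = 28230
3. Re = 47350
Case 1: f = 0.02166
Case 2: f = 0.02438
Case 3: f = 0.02142
Ranking (highest first): 2, 1, 3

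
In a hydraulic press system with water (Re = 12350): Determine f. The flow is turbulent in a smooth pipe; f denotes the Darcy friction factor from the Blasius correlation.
Formula: f = \frac{0.316}{Re^{0.25}}
f = 0.316/12350^0.25 = 0.02998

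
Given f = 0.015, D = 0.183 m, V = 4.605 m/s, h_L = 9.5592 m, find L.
Formula: h_L = f \frac{L}{D} \frac{V^2}{2g}
Substituting knowns: 9.5592 = 0.015·(L/0.183)·4.605²/(2·9.81)
Solving for L: L = 9.5592·2·9.81·0.183/(0.015·4.605²) = 107.9 m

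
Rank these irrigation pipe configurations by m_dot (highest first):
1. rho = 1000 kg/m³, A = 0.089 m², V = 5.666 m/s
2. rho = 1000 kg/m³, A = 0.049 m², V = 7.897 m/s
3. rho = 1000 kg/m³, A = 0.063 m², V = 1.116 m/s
Case 1: m_dot = 504.3 kg/s
Case 2: m_dot = 387 kg/s
Case 3: m_dot = 70.31 kg/s
Ranking (highest first): 1, 2, 3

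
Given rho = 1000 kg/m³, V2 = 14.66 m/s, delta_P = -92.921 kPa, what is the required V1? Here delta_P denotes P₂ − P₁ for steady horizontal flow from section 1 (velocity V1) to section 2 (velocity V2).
Formula: \Delta P = \frac{1}{2} \rho (V_1^2 - V_2^2)
Substituting knowns: -92.921 = 0.5·1000·(V1² − 14.66²)/1000
Solving for V1: V1 = √(14.66² + 2·(-92.921·1000)/1000) = 5.392 m/s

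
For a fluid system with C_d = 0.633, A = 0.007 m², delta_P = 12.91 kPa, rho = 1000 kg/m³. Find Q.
Formula: Q = C_d A \sqrt{\frac{2 \Delta P}{\rho}}
Q = 0.633·0.007·√(2·(12.91·1000)/1000)·1000 = 22.52 L/s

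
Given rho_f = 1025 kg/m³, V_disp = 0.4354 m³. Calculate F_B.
Formula: F_B = \rho_f g V_{disp}
F_B = 1025·9.81·0.4354 = 4378 N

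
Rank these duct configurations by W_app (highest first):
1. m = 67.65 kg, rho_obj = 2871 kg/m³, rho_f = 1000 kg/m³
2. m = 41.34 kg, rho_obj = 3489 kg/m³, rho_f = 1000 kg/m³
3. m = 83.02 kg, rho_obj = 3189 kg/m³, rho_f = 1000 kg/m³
Case 1: W_app = 432.5 N
Case 2: W_app = 289.3 N
Case 3: W_app = 559 N
Ranking (highest first): 3, 1, 2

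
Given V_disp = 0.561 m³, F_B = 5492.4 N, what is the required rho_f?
Formula: F_B = \rho_f g V_{disp}
Substituting knowns: 5492.4 = rho_f·9.81·0.561
Solving for rho_f: rho_f = 5492.4/(9.81·0.561) = 998 kg/m³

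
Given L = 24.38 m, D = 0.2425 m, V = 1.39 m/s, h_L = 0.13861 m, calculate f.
Formula: h_L = f \frac{L}{D} \frac{V^2}{2g}
Substituting knowns: 0.13861 = f·(24.38/0.2425)·1.39²/(2·9.81)
Solving for f: f = 0.13861·2·9.81/((24.38/0.2425)·1.39²) = 0.014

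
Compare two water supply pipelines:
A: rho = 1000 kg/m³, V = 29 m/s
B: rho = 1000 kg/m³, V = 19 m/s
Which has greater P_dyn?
P_dyn(A) = 420.5 kPa, P_dyn(B) = 180.5 kPa. Answer: A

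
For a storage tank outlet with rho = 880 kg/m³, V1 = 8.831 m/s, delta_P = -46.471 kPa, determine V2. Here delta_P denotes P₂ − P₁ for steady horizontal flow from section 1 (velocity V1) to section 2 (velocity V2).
Formula: \Delta P = \frac{1}{2} \rho (V_1^2 - V_2^2)
Substituting knowns: -46.471 = 0.5·880·(8.831² − V2²)/1000
Solving for V2: V2 = √(8.831² − 2·(-46.471·1000)/880) = 13.55 m/s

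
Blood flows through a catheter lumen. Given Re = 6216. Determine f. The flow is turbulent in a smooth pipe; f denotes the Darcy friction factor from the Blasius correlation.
Formula: f = \frac{0.316}{Re^{0.25}}
f = 0.316/6216^0.25 = 0.03559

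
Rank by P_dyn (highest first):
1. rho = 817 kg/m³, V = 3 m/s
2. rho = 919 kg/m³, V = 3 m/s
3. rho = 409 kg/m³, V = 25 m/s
Case 1: P_dyn = 3.676 kPa
Case 2: P_dyn = 4.136 kPa
Case 3: P_dyn = 127.8 kPa
Ranking (highest first): 3, 2, 1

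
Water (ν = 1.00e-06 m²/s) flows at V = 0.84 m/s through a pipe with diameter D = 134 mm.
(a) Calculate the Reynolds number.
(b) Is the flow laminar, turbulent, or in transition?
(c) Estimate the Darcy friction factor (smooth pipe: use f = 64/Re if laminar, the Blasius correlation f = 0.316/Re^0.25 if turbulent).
(a) Re = V·D/ν = 0.84·0.134/1.00e-06 = 112560
(b) Flow regime: turbulent (Re > 4000)
(c) Friction factor: f = 0.316/Re^0.25 = 0.316/112560^0.25 = 0.01725 (Blasius is strictly valid for Re ≲ 1e5; used here as the smooth-pipe estimate the problem specifies)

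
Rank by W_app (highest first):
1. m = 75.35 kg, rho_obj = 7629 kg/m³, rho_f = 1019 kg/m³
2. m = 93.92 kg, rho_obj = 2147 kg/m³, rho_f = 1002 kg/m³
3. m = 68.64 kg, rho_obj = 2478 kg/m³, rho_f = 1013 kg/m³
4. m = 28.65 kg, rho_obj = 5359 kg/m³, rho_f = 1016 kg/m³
Case 1: W_app = 640.5 N
Case 2: W_app = 491.4 N
Case 3: W_app = 398.1 N
Case 4: W_app = 227.8 N
Ranking (highest first): 1, 2, 3, 4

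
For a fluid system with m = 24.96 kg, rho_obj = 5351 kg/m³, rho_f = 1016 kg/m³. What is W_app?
Formula: W_{app} = mg\left(1 - \frac{\rho_f}{\rho_{obj}}\right)
W_app = 24.96·9.81·(1 − 1016/5351) = 198.4 N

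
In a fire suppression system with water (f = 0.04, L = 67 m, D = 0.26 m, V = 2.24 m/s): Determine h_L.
Formula: h_L = f \frac{L}{D} \frac{V^2}{2g}
h_L = 0.04·(67/0.26)·2.24²/(2·9.81) = 2.636 m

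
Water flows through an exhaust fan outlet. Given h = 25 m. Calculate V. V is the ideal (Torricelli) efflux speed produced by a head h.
Formula: V = \sqrt{2 g h}
V = √(2·9.81·25) = 22.15 m/s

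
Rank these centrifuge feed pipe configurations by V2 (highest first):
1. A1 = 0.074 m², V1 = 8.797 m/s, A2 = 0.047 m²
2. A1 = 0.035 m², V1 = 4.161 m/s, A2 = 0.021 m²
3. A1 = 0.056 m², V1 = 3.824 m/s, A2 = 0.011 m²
Case 1: V2 = 13.85 m/s
Case 2: V2 = 6.935 m/s
Case 3: V2 = 19.47 m/s
Ranking (highest first): 3, 1, 2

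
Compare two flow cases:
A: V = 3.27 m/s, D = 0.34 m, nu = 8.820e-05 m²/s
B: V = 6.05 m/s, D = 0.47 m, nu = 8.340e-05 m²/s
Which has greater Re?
Re(A) = 12605, Re(B) = 34095. Answer: B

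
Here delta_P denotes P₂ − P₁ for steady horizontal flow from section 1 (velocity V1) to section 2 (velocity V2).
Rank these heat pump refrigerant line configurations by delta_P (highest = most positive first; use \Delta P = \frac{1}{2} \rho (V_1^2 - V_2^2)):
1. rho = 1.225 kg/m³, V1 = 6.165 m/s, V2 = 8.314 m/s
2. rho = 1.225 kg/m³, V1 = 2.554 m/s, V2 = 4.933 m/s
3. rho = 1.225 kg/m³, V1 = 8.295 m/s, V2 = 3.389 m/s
Case 1: delta_P = -0.01906 kPa
Case 2: delta_P = -0.01091 kPa
Case 3: delta_P = 0.03511 kPa
Ranking (highest first): 3, 2, 1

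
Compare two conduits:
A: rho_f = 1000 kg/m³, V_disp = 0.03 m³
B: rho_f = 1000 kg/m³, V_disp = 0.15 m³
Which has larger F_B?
F_B(A) = 294.3 N, F_B(B) = 1472 N. Answer: B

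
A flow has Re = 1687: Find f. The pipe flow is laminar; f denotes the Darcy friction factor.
Formula: f = \frac{64}{Re}
f = 64/1687 = 0.03794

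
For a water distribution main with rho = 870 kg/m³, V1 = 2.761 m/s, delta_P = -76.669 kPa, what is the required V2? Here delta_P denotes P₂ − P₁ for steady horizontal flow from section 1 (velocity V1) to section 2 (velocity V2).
Formula: \Delta P = \frac{1}{2} \rho (V_1^2 - V_2^2)
Substituting knowns: -76.669 = 0.5·870·(2.761² − V2²)/1000
Solving for V2: V2 = √(2.761² − 2·(-76.669·1000)/870) = 13.56 m/s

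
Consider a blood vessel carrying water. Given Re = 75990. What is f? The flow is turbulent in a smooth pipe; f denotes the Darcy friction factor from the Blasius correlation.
Formula: f = \frac{0.316}{Re^{0.25}}
f = 0.316/75990^0.25 = 0.01903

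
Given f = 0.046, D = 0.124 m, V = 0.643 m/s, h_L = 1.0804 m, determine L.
Formula: h_L = f \frac{L}{D} \frac{V^2}{2g}
Substituting knowns: 1.0804 = 0.046·(L/0.124)·0.643²/(2·9.81)
Solving for L: L = 1.0804·2·9.81·0.124/(0.046·0.643²) = 138.2 m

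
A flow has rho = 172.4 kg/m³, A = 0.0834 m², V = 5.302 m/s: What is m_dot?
Formula: \dot{m} = \rho A V
m_dot = 172.4·0.0834·5.302 = 76.23 kg/s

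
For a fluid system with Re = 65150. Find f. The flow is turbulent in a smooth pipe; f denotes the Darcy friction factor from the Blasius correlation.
Formula: f = \frac{0.316}{Re^{0.25}}
f = 0.316/65150^0.25 = 0.01978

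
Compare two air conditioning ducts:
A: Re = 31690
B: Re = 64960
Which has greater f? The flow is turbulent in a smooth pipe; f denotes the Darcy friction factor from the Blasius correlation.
f(A) = 0.02368, f(B) = 0.01979. Answer: A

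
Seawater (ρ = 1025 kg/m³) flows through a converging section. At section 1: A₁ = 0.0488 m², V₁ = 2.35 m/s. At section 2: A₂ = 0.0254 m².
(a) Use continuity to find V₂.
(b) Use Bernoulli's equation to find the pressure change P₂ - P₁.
(a) Continuity: A₁V₁=A₂V₂ -> V₂=A₁V₁/A₂=0.0488*2.35/0.0254=4.51 m/s
(b) Bernoulli: P₂-P₁=0.5*rho*(V₁^2-V₂^2)/1000=0.5*1025*(2.35^2-4.51^2)/1000=-7.594 kPa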